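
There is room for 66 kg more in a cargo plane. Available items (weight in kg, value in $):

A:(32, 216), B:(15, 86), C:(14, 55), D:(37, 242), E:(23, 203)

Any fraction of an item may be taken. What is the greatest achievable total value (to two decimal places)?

Order: E (203/23=8.83) > A (216/32=6.75) > D (242/37=6.54) > B (86/15=5.73) > C (55/14=3.93)
Fill: take E (23 @ 203) → take A (32 @ 216) → take 11/37 of D → 71.95; 66/66 used.
Total value = 490.95

490.95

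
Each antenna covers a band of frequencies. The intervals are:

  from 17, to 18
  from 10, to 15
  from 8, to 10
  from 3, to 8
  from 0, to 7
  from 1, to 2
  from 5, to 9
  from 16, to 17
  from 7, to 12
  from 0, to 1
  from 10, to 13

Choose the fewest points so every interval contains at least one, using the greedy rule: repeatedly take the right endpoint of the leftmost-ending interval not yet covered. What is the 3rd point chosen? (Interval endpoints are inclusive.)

13

Sort by right endpoint; whenever an interval is uncovered, place a point at its right end.
By right end: [0,1]  [1,2]  [0,7]  [3,8]  [5,9]  [8,10]  [7,12]  [10,13]  [10,15]  [16,17]  [17,18]
[0,1] uncovered → point at 1; [3,8] uncovered → point at 8; [10,13] uncovered → point at 13; [16,17] uncovered → point at 17.
Points: 1, 8, 13, 17 (4 total).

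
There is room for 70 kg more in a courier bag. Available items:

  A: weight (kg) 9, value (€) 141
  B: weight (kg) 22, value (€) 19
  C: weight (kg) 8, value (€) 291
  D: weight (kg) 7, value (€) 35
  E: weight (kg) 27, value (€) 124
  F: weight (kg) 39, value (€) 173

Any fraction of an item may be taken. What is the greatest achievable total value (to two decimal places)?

Ratios (sorted): C 36.38, A 15.67, D 5.00, E 4.59, F 4.44, B 0.86
take C (8 @ 291); take A (9 @ 141); take D (7 @ 35); take E (27 @ 124); take 19/39 of F → 84.28. Capacity used 70/70.
Total value = 675.28

675.28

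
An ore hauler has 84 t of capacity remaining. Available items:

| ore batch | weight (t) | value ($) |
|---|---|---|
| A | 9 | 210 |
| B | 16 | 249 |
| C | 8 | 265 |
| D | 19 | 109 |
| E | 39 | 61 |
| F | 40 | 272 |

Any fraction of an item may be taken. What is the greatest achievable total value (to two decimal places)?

Sort by value per unit weight and fill in that order.
Order: C (265/8=33.12) > A (210/9=23.33) > B (249/16=15.56) > F (272/40=6.80) > D (109/19=5.74) > E (61/39=1.56)
Fill: take C (8 @ 265) → take A (9 @ 210) → take B (16 @ 249) → take F (40 @ 272) → take 11/19 of D → 63.11; 84/84 used.
Total value = 1059.11

1059.11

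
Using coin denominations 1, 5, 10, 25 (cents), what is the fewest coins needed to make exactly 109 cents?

9

Greedy: take as many of the largest coin as possible, then repeat with the remainder.
109 = 4×25 + 1×5 + 4×1
Total coins = 4 + 1 + 4 = 9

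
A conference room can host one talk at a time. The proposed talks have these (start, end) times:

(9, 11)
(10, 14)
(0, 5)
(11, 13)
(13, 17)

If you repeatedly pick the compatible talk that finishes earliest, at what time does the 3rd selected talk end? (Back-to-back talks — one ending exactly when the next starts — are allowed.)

13

By end time: (0,5), (9,11), (11,13), (10,14), (13,17).
Pick (0,5); next start ≥ 5 → (9,11); next start ≥ 11 → (11,13); next start ≥ 13 → (13,17).
Selected: (0,5) (9,11) (11,13) (13,17)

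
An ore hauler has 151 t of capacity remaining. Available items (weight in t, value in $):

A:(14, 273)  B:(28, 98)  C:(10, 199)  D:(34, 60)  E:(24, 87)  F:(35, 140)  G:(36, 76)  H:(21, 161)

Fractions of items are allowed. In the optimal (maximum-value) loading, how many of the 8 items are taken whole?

Sort by value per unit weight and fill in that order.
Ratios (sorted): C 19.90, A 19.50, H 7.67, F 4.00, E 3.62, B 3.50, G 2.11, D 1.76
take C (10 @ 199); take A (14 @ 273); take H (21 @ 161); take F (35 @ 140); take E (24 @ 87); take B (28 @ 98); take 19/36 of G → 40.11. Capacity used 151/151.
6 item(s) taken whole; one partial (take 19/36 of G).

6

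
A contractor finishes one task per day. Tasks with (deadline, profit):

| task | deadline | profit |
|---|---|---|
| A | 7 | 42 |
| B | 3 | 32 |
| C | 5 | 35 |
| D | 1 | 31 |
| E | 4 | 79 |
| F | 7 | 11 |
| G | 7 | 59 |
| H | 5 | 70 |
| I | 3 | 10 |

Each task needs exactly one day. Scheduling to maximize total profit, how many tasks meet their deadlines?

7

Take jobs in profit order; each goes to the latest open slot no later than its deadline.
By profit: E(d4,79), H(d5,70), G(d7,59), A(d7,42), C(d5,35), B(d3,32), D(d1,31), F(d7,11), I(d3,10)
E→slot 4; H→slot 5; G→slot 7; A→slot 6; C→slot 3; B→slot 2; D→slot 1; F skipped; I skipped.
7 of 9 scheduled.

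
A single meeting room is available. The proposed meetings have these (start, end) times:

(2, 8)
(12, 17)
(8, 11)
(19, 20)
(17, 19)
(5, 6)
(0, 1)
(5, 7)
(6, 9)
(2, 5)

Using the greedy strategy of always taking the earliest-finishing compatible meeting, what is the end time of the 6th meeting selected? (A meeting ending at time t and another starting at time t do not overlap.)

Greedy by earliest finish: after sorting by end time, pick each interval compatible with the last pick.
By end time: (0,1), (2,5), (5,6), (5,7), (2,8), (6,9), (8,11), (12,17), (17,19), (19,20).
Pick (0,1); next start ≥ 1 → (2,5); next start ≥ 5 → (5,6); next start ≥ 6 → (6,9); next start ≥ 9 → (12,17); next start ≥ 17 → (17,19); next start ≥ 19 → (19,20).
Selected: (0,1) (2,5) (5,6) (6,9) (12,17) (17,19) (19,20)

19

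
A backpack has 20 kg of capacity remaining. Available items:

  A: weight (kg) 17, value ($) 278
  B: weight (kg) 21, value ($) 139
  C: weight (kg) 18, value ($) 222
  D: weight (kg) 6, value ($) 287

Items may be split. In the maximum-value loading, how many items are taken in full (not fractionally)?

1

Greedy by value/weight ratio, highest first.
Order: D (287/6=47.83) > A (278/17=16.35) > C (222/18=12.33) > B (139/21=6.62)
Fill: take D (6 @ 287) → take 14/17 of A → 228.94; 20/20 used.
1 item(s) taken whole; one partial (take 14/17 of A).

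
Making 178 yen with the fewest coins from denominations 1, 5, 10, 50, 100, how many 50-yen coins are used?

178 − 1×100→78 − 1×50→28 − 2×10→8 − 1×5→3 − 3×1→0
Count of 50: 1

1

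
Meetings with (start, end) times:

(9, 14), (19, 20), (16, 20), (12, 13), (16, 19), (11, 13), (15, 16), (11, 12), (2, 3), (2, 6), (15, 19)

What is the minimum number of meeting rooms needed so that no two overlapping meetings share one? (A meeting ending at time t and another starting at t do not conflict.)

The answer is the maximum number of intervals overlapping at any instant.
Events (time:±→running): 2:+→1 2:+→2 3:-→1 6:-→0 9:+→1 11:+→2 11:+→3 … peak 3.

3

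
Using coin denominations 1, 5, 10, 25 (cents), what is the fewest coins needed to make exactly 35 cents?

2

Use the largest denomination that fits, subtract, and repeat.
35 = 1×25 + 1×10
Total coins = 1 + 1 = 2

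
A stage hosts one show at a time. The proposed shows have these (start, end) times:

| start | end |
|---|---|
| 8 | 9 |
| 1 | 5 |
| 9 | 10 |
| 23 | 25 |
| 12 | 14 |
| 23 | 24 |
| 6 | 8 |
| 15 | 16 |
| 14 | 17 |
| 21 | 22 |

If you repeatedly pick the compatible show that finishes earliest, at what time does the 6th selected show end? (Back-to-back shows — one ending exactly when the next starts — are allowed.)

16

Sort by end time and greedily take each interval whose start is ≥ the last chosen end.
Sorted by end: (1,5)  (6,8)  (8,9)  (9,10)  (12,14)  (15,16)  (14,17)  (21,22)  (23,24)  (23,25)
take (1,5); take (6,8); take (8,9); take (9,10); take (12,14); take (15,16); take (21,22); take (23,24).
Selected: (1,5) (6,8) (8,9) (9,10) (12,14) (15,16) (21,22) (23,24)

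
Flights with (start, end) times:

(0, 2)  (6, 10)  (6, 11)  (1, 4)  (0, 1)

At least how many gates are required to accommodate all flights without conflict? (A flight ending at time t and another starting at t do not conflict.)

2

Count concurrent intervals with a sweep; the peak is the room count.
Events (time:±→running): 0:+→1 0:+→2 … peak 2.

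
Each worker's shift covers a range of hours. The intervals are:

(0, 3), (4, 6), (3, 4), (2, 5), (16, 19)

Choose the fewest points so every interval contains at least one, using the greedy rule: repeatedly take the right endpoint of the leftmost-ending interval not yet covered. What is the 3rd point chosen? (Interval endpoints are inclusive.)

19

Sorted: [0,3] [3,4] [2,5] [4,6] [16,19]
{[0,3],[3,4],[2,5]} hit by 3; {[4,6]} hit by 6; {[16,19]} hit by 19.
Points: 3, 6, 19 (3 total).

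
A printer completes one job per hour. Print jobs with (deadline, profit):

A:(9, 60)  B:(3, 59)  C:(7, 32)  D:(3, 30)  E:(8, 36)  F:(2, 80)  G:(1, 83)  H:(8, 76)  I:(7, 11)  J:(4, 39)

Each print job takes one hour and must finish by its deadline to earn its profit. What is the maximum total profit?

Sort by profit descending; place each in the latest free slot ≤ its deadline.
By profit: G(d1,83), F(d2,80), H(d8,76), A(d9,60), B(d3,59), J(d4,39), E(d8,36), C(d7,32), D(d3,30), I(d7,11)
G→slot 1; F→slot 2; H→slot 8; A→slot 9; B→slot 3; J→slot 4; E→slot 7; C→slot 6; D skipped; I→slot 5.
Profit = 83 + 80 + 59 + 39 + 11 + 32 + 36 + 76 + 60 = 476

476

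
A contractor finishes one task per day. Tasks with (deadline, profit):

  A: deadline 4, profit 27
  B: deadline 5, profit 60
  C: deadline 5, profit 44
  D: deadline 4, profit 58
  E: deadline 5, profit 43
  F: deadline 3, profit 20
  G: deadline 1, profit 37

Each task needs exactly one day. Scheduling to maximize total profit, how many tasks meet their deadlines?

Take jobs in profit order; each goes to the latest open slot no later than its deadline.
By profit: B(d5,60), D(d4,58), C(d5,44), E(d5,43), G(d1,37), A(d4,27), F(d3,20)
B→slot 5; D→slot 4; C→slot 3; E→slot 2; G→slot 1; A skipped; F skipped.
5 of 7 scheduled.

5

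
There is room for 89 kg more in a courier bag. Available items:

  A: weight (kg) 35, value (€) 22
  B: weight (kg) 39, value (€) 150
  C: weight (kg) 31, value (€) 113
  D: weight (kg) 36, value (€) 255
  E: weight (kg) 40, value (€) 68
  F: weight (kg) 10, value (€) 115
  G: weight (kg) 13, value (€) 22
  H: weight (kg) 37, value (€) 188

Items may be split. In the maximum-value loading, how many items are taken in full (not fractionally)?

3

Greedy by value/weight ratio, highest first.
Order: F (115/10=11.50) > D (255/36=7.08) > H (188/37=5.08) > B (150/39=3.85) > C (113/31=3.65) > E (68/40=1.70) > G (22/13=1.69) > A (22/35=0.63)
Fill: take F (10 @ 115) → take D (36 @ 255) → take H (37 @ 188) → take 6/39 of B → 23.08; 89/89 used.
3 item(s) taken whole; one partial (take 6/39 of B).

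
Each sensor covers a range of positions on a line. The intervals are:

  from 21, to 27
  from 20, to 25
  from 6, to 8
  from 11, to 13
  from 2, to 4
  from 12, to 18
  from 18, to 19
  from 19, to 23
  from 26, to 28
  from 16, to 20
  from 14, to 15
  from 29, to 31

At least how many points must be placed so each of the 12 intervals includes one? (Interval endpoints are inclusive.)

8

Process intervals by earliest right end; each time one isn't hit yet, stab at its right endpoint.
Sorted: [2,4] [6,8] [11,13] [14,15] [12,18] [18,19] [16,20] [19,23] [20,25] [21,27] [26,28] [29,31]
{[2,4]} hit by 4; {[6,8]} hit by 8; {[11,13]} hit by 13; {[14,15],[12,18]} hit by 15; {[18,19],[16,20],[19,23]} hit by 19; {[20,25],[21,27]} hit by 25; {[26,28]} hit by 28; {[29,31]} hit by 31.
Points: 4, 8, 13, 15, 19, 25, 28, 31 (8 total).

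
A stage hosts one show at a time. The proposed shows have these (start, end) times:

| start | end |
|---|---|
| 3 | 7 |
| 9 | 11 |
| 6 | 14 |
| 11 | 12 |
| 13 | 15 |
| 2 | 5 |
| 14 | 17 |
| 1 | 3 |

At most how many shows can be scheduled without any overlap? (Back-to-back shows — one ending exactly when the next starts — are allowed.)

Greedy by earliest finish: after sorting by end time, pick each interval compatible with the last pick.
By end time: (1,3), (2,5), (3,7), (9,11), (11,12), (6,14), (13,15), (14,17).
Pick (1,3); next start ≥ 3 → (3,7); next start ≥ 7 → (9,11); next start ≥ 11 → (11,12); next start ≥ 12 → (13,15).
Selected 5 shows.

5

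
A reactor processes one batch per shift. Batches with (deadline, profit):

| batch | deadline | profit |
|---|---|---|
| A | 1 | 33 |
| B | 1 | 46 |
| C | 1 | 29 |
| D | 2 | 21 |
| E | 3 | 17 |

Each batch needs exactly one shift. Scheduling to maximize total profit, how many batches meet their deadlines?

By profit: B(d1,46), A(d1,33), C(d1,29), D(d2,21), E(d3,17)
B→slot 1; A skipped; C skipped; D→slot 2; E→slot 3.
3 of 5 scheduled.

3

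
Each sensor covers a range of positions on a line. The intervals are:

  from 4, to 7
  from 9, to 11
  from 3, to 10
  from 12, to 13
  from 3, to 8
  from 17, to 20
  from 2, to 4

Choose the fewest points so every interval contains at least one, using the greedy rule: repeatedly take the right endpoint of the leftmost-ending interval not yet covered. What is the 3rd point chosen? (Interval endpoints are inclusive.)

13

Sort by right endpoint; whenever an interval is uncovered, place a point at its right end.
By right end: [2,4]  [4,7]  [3,8]  [3,10]  [9,11]  [12,13]  [17,20]
[2,4] uncovered → point at 4; [9,11] uncovered → point at 11; [12,13] uncovered → point at 13; [17,20] uncovered → point at 20.
Points: 4, 11, 13, 20 (4 total).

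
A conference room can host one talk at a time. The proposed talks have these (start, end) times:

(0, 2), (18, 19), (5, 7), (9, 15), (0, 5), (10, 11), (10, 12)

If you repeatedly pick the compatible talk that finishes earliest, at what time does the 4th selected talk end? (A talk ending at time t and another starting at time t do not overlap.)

19

By end time: (0,2), (0,5), (5,7), (10,11), (10,12), (9,15), (18,19).
Pick (0,2); next start ≥ 2 → (5,7); next start ≥ 7 → (10,11); next start ≥ 11 → (18,19).
Selected: (0,2) (5,7) (10,11) (18,19)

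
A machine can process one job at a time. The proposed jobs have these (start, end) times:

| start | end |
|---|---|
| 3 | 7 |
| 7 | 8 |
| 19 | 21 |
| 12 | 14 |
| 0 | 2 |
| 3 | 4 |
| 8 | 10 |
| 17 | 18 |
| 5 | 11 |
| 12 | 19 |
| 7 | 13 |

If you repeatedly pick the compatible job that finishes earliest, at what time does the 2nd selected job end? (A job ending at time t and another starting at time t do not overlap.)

4

Sorted by end: (0,2)  (3,4)  (3,7)  (7,8)  (8,10)  (5,11)  (7,13)  (12,14)  (17,18)  (12,19)  (19,21)
take (0,2); take (3,4); skip (3,7); take (7,8); take (8,10); take (12,14); take (17,18); take (19,21).
Selected: (0,2) (3,4) (7,8) (8,10) (12,14) (17,18) (19,21)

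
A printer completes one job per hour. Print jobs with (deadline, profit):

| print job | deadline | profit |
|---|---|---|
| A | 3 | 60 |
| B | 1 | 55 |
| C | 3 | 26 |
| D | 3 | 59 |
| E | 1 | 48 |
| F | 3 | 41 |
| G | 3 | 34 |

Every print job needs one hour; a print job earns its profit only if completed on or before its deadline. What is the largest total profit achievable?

Sort by profit descending; place each in the latest free slot ≤ its deadline.
By profit: A(d3,60), D(d3,59), B(d1,55), E(d1,48), F(d3,41), G(d3,34), C(d3,26)
A→slot 3; D→slot 2; B→slot 1; E skipped; F skipped; G skipped; C skipped.
Profit = 55 + 59 + 60 = 174

174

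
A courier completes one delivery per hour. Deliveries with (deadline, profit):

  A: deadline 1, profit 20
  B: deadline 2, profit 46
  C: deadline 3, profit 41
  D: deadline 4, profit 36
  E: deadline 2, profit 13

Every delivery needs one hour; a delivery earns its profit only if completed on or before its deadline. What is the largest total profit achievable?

143

Profit order: B=46 C=41 D=36 A=20 E=13
Assign: B→slot 2, C→slot 3, D→slot 4, A→slot 1, E skipped.
Slots: [1:A] [2:B] [3:C] [4:D]
Profit = 20 + 46 + 41 + 36 = 143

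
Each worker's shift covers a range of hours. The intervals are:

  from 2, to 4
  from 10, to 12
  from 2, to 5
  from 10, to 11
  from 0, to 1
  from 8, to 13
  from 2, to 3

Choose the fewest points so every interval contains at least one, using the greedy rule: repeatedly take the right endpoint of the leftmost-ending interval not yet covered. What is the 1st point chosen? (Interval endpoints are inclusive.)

Process intervals by earliest right end; each time one isn't hit yet, stab at its right endpoint.
By right end: [0,1]  [2,3]  [2,4]  [2,5]  [10,11]  [10,12]  [8,13]
[0,1] uncovered → point at 1; [2,3] uncovered → point at 3; [10,11] uncovered → point at 11.
Points: 1, 3, 11 (3 total).

1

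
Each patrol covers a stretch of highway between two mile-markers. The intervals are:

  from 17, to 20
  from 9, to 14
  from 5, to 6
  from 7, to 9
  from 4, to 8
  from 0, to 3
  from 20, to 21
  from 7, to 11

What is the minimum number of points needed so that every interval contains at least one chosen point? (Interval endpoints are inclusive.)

Sort by right endpoint; whenever an interval is uncovered, place a point at its right end.
By right end: [0,3]  [5,6]  [4,8]  [7,9]  [7,11]  [9,14]  [17,20]  [20,21]
[0,3] uncovered → point at 3; [5,6] uncovered → point at 6; [7,9] uncovered → point at 9; [17,20] uncovered → point at 20.
Points: 3, 6, 9, 20 (4 total).

4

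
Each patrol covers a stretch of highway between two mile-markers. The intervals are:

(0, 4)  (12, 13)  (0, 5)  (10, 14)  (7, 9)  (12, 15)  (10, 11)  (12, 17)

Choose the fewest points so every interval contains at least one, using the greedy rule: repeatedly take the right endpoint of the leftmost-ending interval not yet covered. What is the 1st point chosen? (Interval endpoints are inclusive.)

Sorted: [0,4] [0,5] [7,9] [10,11] [12,13] [10,14] [12,15] [12,17]
{[0,4],[0,5]} hit by 4; {[7,9]} hit by 9; {[10,11]} hit by 11; {[12,13],[10,14],[12,15],[12,17]} hit by 13.
Points: 4, 9, 11, 13 (4 total).

4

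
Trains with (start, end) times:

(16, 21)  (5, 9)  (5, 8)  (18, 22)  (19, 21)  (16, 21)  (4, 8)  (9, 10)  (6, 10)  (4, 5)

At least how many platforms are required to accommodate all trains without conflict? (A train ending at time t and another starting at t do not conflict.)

4

Events (time:±→running): 4:+→1 4:+→2 5:-→1 5:+→2 5:+→3 6:+→4 … peak 4.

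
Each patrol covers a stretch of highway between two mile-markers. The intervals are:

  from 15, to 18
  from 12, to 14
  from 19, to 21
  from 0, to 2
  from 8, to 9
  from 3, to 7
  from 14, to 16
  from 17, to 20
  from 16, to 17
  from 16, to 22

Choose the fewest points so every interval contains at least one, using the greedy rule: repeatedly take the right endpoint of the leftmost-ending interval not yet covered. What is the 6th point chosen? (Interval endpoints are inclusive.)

Process intervals by earliest right end; each time one isn't hit yet, stab at its right endpoint.
By right end: [0,2]  [3,7]  [8,9]  [12,14]  [14,16]  [16,17]  [15,18]  [17,20]  [19,21]  [16,22]
[0,2] uncovered → point at 2; [3,7] uncovered → point at 7; [8,9] uncovered → point at 9; [12,14] uncovered → point at 14; [16,17] uncovered → point at 17; [19,21] uncovered → point at 21.
Points: 2, 7, 9, 14, 17, 21 (6 total).

21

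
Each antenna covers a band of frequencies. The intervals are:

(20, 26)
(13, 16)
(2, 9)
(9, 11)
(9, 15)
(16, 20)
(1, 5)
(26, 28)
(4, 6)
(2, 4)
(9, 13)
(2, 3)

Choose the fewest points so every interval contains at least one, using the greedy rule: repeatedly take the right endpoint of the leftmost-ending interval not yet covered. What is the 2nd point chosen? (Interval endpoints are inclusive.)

Sorted: [2,3] [2,4] [1,5] [4,6] [2,9] [9,11] [9,13] [9,15] [13,16] [16,20] [20,26] [26,28]
{[2,3],[2,4],[1,5]} hit by 3; {[4,6],[2,9]} hit by 6; {[9,11],[9,13],[9,15]} hit by 11; {[13,16],[16,20]} hit by 16; {[20,26],[26,28]} hit by 26.
Points: 3, 6, 11, 16, 26 (5 total).

6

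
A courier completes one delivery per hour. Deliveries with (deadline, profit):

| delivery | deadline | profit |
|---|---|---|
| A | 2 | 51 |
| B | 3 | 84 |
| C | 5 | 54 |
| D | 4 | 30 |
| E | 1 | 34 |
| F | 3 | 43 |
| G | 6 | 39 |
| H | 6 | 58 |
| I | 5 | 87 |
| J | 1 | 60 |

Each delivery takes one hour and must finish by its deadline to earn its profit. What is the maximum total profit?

Profit order: I=87 B=84 J=60 H=58 C=54 A=51 F=43 G=39 E=34 D=30
Assign: I→slot 5, B→slot 3, J→slot 1, H→slot 6, C→slot 4, A→slot 2, F skipped, G skipped, E skipped, D skipped.
Slots: [1:J] [2:A] [3:B] [4:C] [5:I] [6:H]
Profit = 60 + 51 + 84 + 54 + 87 + 58 = 394

394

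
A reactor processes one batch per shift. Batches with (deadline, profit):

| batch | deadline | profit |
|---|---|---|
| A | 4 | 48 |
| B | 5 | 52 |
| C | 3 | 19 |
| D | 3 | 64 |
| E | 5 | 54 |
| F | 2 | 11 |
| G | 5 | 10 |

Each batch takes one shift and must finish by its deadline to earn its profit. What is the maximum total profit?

Take jobs in profit order; each goes to the latest open slot no later than its deadline.
Profit order: D=64 E=54 B=52 A=48 C=19 F=11 G=10
Assign: D→slot 3, E→slot 5, B→slot 4, A→slot 2, C→slot 1, F skipped, G skipped.
Slots: [1:C] [2:A] [3:D] [4:B] [5:E]
Profit = 19 + 48 + 64 + 52 + 54 = 237

237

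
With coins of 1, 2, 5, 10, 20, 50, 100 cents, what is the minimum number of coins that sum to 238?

7

238 − 2×100→38 − 1×20→18 − 1×10→8 − 1×5→3 − 1×2→1 − 1×1→0
Total coins = 2 + 1 + 1 + 1 + 1 + 1 = 7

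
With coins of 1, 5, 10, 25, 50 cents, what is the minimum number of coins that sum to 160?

Use the largest denomination that fits, subtract, and repeat.
160 = 3×50 + 1×10
Total coins = 3 + 1 = 4

4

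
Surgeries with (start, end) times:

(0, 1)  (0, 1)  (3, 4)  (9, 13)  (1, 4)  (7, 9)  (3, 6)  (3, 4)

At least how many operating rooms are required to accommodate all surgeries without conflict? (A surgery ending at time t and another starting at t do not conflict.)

4

Events (time:±→running): 0:+→1 0:+→2 1:-→1 1:-→0 1:+→1 3:+→2 3:+→3 3:+→4 … peak 4.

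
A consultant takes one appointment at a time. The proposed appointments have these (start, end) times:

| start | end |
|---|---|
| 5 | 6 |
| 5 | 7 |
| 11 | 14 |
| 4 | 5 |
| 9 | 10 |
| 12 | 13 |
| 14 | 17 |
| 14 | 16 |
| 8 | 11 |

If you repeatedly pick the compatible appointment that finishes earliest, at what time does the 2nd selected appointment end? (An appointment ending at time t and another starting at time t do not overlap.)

6

By end time: (4,5), (5,6), (5,7), (9,10), (8,11), (12,13), (11,14), (14,16), (14,17).
Pick (4,5); next start ≥ 5 → (5,6); next start ≥ 6 → (9,10); next start ≥ 10 → (12,13); next start ≥ 13 → (14,16).
Selected: (4,5) (5,6) (9,10) (12,13) (14,16)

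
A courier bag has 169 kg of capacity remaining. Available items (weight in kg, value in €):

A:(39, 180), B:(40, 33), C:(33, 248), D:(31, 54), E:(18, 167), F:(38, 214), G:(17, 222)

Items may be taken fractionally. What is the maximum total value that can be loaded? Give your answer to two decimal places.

1072.81

Greedy by value/weight ratio, highest first.
Order: G (222/17=13.06) > E (167/18=9.28) > C (248/33=7.52) > F (214/38=5.63) > A (180/39=4.62) > D (54/31=1.74) > B (33/40=0.82)
Fill: take G (17 @ 222) → take E (18 @ 167) → take C (33 @ 248) → take F (38 @ 214) → take A (39 @ 180) → take 24/31 of D → 41.81; 169/169 used.
Total value = 1072.81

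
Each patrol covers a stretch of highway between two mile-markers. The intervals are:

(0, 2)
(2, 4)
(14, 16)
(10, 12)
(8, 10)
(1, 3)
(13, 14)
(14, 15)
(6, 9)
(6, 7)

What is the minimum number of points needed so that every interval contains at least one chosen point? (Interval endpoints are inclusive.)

Process intervals by earliest right end; each time one isn't hit yet, stab at its right endpoint.
By right end: [0,2]  [1,3]  [2,4]  [6,7]  [6,9]  [8,10]  [10,12]  [13,14]  [14,15]  [14,16]
[0,2] uncovered → point at 2; [6,7] uncovered → point at 7; [8,10] uncovered → point at 10; [13,14] uncovered → point at 14.
Points: 2, 7, 10, 14 (4 total).

4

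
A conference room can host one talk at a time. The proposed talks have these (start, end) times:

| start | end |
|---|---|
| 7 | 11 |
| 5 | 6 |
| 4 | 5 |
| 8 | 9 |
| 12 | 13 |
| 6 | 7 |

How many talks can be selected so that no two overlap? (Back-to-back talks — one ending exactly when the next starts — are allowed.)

5

By end time: (4,5), (5,6), (6,7), (8,9), (7,11), (12,13).
Pick (4,5); next start ≥ 5 → (5,6); next start ≥ 6 → (6,7); next start ≥ 7 → (8,9); next start ≥ 9 → (12,13).
Selected 5 talks.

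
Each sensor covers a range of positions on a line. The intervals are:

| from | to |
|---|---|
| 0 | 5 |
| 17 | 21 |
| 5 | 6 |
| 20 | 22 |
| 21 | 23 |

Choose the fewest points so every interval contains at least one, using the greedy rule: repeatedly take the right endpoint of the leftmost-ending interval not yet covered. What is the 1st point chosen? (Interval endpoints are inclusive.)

5

By right end: [0,5]  [5,6]  [17,21]  [20,22]  [21,23]
[0,5] uncovered → point at 5; [17,21] uncovered → point at 21.
Points: 5, 21 (2 total).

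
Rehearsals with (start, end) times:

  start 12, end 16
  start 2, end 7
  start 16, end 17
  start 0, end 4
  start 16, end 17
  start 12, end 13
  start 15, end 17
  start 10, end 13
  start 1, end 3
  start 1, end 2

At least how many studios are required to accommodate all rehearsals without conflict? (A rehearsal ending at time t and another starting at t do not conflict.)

3

The answer is the maximum number of intervals overlapping at any instant.
Events (time:±→running): 0:+→1 1:+→2 1:+→3 … peak 3.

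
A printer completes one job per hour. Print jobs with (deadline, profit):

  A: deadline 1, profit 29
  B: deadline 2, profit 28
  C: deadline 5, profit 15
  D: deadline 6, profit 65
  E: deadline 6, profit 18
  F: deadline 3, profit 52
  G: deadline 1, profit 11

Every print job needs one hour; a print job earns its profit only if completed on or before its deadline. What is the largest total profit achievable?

207

Take jobs in profit order; each goes to the latest open slot no later than its deadline.
Profit order: D=65 F=52 A=29 B=28 E=18 C=15 G=11
Assign: D→slot 6, F→slot 3, A→slot 1, B→slot 2, E→slot 5, C→slot 4, G skipped.
Slots: [1:A] [2:B] [3:F] [4:C] [5:E] [6:D]
Profit = 29 + 28 + 52 + 15 + 18 + 65 = 207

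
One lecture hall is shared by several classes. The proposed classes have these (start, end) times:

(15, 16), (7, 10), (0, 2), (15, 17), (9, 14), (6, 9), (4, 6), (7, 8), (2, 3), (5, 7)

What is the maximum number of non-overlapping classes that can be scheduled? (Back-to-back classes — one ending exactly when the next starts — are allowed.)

Sort by end time and greedily take each interval whose start is ≥ the last chosen end.
By end time: (0,2), (2,3), (4,6), (5,7), (7,8), (6,9), (7,10), (9,14), (15,16), (15,17).
Pick (0,2); next start ≥ 2 → (2,3); next start ≥ 3 → (4,6); next start ≥ 6 → (7,8); next start ≥ 8 → (9,14); next start ≥ 14 → (15,16).
Selected 6 classes.

6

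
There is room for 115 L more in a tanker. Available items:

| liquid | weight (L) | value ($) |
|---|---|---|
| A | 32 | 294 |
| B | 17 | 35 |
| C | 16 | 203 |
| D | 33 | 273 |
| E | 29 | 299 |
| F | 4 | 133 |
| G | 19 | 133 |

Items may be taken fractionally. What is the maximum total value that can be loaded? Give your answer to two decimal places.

1209.00

Sort by value per unit weight and fill in that order.
Ratios (sorted): F 33.25, C 12.69, E 10.31, A 9.19, D 8.27, G 7.00, B 2.06
take F (4 @ 133); take C (16 @ 203); take E (29 @ 299); take A (32 @ 294); take D (33 @ 273); take 1/19 of G → 7.00. Capacity used 115/115.
Total value = 1209.00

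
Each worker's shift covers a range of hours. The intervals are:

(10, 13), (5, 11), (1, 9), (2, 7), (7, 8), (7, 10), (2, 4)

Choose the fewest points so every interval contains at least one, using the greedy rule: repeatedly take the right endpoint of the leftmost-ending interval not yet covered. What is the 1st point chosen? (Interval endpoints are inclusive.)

Sort by right endpoint; whenever an interval is uncovered, place a point at its right end.
Sorted: [2,4] [2,7] [7,8] [1,9] [7,10] [5,11] [10,13]
{[2,4],[2,7]} hit by 4; {[7,8],[1,9],[7,10],[5,11]} hit by 8; {[10,13]} hit by 13.
Points: 4, 8, 13 (3 total).

4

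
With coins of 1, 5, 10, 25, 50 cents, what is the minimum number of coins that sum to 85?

3

85 = 1×50 + 1×25 + 1×10
Total coins = 1 + 1 + 1 = 3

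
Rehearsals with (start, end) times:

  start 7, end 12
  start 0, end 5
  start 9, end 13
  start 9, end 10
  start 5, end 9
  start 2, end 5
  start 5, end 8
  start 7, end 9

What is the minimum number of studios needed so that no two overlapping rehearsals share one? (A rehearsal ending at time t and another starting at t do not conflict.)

Events (time:±→running): 0:+→1 2:+→2 5:-→1 5:-→0 5:+→1 5:+→2 7:+→3 7:+→4 … peak 4.

4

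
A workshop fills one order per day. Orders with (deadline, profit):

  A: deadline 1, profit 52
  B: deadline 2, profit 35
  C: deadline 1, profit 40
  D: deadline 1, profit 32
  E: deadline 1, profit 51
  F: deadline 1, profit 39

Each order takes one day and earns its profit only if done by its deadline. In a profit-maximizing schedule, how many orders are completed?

Profit order: A=52 E=51 C=40 F=39 B=35 D=32
Assign: A→slot 1, E skipped, C skipped, F skipped, B→slot 2, D skipped.
Slots: [1:A] [2:B]
2 of 6 scheduled.

2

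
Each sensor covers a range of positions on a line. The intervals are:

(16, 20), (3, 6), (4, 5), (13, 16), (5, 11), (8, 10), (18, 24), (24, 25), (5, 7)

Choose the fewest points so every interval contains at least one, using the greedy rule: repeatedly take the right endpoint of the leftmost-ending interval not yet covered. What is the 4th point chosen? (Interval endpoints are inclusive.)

24

Process intervals by earliest right end; each time one isn't hit yet, stab at its right endpoint.
Sorted: [4,5] [3,6] [5,7] [8,10] [5,11] [13,16] [16,20] [18,24] [24,25]
{[4,5],[3,6],[5,7]} hit by 5; {[8,10],[5,11]} hit by 10; {[13,16],[16,20]} hit by 16; {[18,24],[24,25]} hit by 24.
Points: 5, 10, 16, 24 (4 total).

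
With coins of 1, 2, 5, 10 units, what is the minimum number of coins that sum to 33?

33 = 3×10 + 1×2 + 1×1
Total coins = 3 + 1 + 1 = 5

5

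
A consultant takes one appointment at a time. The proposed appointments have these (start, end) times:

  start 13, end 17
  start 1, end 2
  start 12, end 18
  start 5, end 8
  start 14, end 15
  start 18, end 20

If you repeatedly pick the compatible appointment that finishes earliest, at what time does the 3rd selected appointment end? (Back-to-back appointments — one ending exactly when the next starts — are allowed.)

Sort by end time and greedily take each interval whose start is ≥ the last chosen end.
Sorted by end: (1,2)  (5,8)  (14,15)  (13,17)  (12,18)  (18,20)
take (1,2); take (5,8); take (14,15); skip (12,18); take (18,20).
Selected: (1,2) (5,8) (14,15) (18,20)

15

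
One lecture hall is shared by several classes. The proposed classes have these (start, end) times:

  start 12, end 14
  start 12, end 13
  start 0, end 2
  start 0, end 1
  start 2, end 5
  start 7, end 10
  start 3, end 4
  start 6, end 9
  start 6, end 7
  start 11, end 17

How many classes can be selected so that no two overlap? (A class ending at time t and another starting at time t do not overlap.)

5

By end time: (0,1), (0,2), (3,4), (2,5), (6,7), (6,9), (7,10), (12,13), (12,14), (11,17).
Pick (0,1); next start ≥ 1 → (3,4); next start ≥ 4 → (6,7); next start ≥ 7 → (7,10); next start ≥ 10 → (12,13).
Selected 5 classes.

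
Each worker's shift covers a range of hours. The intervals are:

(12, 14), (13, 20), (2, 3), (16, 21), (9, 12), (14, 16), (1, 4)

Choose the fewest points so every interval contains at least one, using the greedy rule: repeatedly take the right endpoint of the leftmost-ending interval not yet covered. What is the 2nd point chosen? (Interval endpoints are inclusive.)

12

By right end: [2,3]  [1,4]  [9,12]  [12,14]  [14,16]  [13,20]  [16,21]
[2,3] uncovered → point at 3; [9,12] uncovered → point at 12; [14,16] uncovered → point at 16.
Points: 3, 12, 16 (3 total).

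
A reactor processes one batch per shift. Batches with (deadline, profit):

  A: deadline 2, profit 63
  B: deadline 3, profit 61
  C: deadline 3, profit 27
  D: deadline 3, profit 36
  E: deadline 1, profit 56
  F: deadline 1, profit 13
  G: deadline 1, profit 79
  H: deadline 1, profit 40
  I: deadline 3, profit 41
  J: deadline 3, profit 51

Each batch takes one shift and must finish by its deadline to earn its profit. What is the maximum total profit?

203

By profit: G(d1,79), A(d2,63), B(d3,61), E(d1,56), J(d3,51), I(d3,41), H(d1,40), D(d3,36), C(d3,27), F(d1,13)
G→slot 1; A→slot 2; B→slot 3; E skipped; J skipped; I skipped; H skipped; D skipped; C skipped; F skipped.
Profit = 79 + 63 + 61 = 203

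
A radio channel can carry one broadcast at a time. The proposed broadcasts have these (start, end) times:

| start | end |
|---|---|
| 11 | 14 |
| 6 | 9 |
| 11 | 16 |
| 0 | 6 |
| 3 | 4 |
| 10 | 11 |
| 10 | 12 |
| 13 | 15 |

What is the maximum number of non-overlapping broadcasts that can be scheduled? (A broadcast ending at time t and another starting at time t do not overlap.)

4

Sorted by end: (3,4)  (0,6)  (6,9)  (10,11)  (10,12)  (11,14)  (13,15)  (11,16)
take (3,4); take (6,9); take (10,11); take (11,14).
Selected 4 broadcasts.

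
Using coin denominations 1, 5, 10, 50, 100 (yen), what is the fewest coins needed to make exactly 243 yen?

9

Greedy: take as many of the largest coin as possible, then repeat with the remainder.
243 − 2×100→43 − 4×10→3 − 3×1→0
Total coins = 2 + 4 + 3 = 9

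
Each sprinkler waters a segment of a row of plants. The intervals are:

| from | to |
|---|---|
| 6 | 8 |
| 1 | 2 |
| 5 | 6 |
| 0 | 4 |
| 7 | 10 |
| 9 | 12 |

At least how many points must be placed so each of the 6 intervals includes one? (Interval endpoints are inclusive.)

Process intervals by earliest right end; each time one isn't hit yet, stab at its right endpoint.
By right end: [1,2]  [0,4]  [5,6]  [6,8]  [7,10]  [9,12]
[1,2] uncovered → point at 2; [5,6] uncovered → point at 6; [7,10] uncovered → point at 10.
Points: 2, 6, 10 (3 total).

3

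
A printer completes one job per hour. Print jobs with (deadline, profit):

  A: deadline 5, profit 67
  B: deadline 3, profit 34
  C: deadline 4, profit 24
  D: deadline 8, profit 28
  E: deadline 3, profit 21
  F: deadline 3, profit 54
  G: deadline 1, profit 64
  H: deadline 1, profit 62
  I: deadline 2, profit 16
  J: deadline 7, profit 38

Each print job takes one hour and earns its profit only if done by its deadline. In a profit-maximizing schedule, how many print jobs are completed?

7

Sort by profit descending; place each in the latest free slot ≤ its deadline.
Profit order: A=67 G=64 H=62 F=54 J=38 B=34 D=28 C=24 E=21 I=16
Assign: A→slot 5, G→slot 1, H skipped, F→slot 3, J→slot 7, B→slot 2, D→slot 8, C→slot 4, E skipped, I skipped.
Slots: [1:G] [2:B] [3:F] [4:C] [5:A] [7:J] [8:D]
7 of 10 scheduled.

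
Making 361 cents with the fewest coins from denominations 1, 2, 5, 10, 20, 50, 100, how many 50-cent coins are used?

1

Use the largest denomination that fits, subtract, and repeat.
361 = 3×100 + 1×50 + 1×10 + 1×1
Count of 50: 1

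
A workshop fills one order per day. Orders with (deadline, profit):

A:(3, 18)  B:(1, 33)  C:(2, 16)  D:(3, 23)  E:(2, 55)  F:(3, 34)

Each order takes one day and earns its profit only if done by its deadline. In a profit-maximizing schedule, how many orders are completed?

Profit order: E=55 F=34 B=33 D=23 A=18 C=16
Assign: E→slot 2, F→slot 3, B→slot 1, D skipped, A skipped, C skipped.
Slots: [1:B] [2:E] [3:F]
3 of 6 scheduled.

3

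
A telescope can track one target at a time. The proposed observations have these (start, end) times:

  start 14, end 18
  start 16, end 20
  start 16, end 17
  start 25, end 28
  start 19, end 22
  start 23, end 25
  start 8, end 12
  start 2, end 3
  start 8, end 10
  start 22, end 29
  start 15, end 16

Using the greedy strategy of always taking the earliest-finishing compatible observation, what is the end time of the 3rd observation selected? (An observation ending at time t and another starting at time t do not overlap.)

16

By end time: (2,3), (8,10), (8,12), (15,16), (16,17), (14,18), (16,20), (19,22), (23,25), (25,28), (22,29).
Pick (2,3); next start ≥ 3 → (8,10); next start ≥ 10 → (15,16); next start ≥ 16 → (16,17); next start ≥ 17 → (19,22); next start ≥ 22 → (23,25); next start ≥ 25 → (25,28).
Selected: (2,3) (8,10) (15,16) (16,17) (19,22) (23,25) (25,28)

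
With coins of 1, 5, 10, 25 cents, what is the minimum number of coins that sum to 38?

Use the largest denomination that fits, subtract, and repeat.
38 − 1×25→13 − 1×10→3 − 3×1→0
Total coins = 1 + 1 + 3 = 5

5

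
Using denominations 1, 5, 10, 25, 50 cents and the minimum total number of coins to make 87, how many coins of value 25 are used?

Greedy: take as many of the largest coin as possible, then repeat with the remainder.
87 = 1×50 + 1×25 + 1×10 + 2×1
Count of 25: 1

1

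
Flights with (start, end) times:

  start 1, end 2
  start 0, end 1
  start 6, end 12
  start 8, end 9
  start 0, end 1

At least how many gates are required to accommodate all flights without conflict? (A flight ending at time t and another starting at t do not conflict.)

2

starts: [0, 0, 1, 6, 8]
ends:   [1, 1, 2, 9, 12]
s0→1 s0→2  — peak 2.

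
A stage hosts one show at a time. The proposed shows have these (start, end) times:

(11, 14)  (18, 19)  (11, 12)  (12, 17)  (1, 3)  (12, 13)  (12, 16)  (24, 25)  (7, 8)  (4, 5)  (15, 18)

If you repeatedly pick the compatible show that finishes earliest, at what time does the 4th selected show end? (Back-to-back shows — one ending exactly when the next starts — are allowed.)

Sorted by end: (1,3)  (4,5)  (7,8)  (11,12)  (12,13)  (11,14)  (12,16)  (12,17)  (15,18)  (18,19)  (24,25)
take (1,3); take (4,5); take (7,8); take (11,12); take (12,13); skip (12,17); take (15,18); take (18,19); take (24,25).
Selected: (1,3) (4,5) (7,8) (11,12) (12,13) (15,18) (18,19) (24,25)

12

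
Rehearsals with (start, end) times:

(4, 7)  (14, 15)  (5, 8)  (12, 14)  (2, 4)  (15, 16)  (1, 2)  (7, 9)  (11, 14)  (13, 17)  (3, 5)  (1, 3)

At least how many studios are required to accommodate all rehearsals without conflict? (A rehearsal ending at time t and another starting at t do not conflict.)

3

Events (time:±→running): 1:+→1 1:+→2 2:-→1 2:+→2 3:-→1 3:+→2 4:-→1 4:+→2 5:-→1 5:+→2 7:-→1 7:+→2 8:-→1 9:-→0 11:+→1 12:+→2 13:+→3 … peak 3.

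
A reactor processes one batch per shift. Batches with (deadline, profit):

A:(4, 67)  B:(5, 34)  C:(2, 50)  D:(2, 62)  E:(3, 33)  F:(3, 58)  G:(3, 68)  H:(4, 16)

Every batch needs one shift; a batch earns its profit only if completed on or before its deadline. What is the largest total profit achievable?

By profit: G(d3,68), A(d4,67), D(d2,62), F(d3,58), C(d2,50), B(d5,34), E(d3,33), H(d4,16)
G→slot 3; A→slot 4; D→slot 2; F→slot 1; C skipped; B→slot 5; E skipped; H skipped.
Profit = 58 + 62 + 68 + 67 + 34 = 289

289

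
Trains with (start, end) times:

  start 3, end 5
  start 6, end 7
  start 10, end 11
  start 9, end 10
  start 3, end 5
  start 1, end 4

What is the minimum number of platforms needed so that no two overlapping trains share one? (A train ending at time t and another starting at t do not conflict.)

The answer is the maximum number of intervals overlapping at any instant.
Events (time:±→running): 1:+→1 3:+→2 3:+→3 … peak 3.

3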